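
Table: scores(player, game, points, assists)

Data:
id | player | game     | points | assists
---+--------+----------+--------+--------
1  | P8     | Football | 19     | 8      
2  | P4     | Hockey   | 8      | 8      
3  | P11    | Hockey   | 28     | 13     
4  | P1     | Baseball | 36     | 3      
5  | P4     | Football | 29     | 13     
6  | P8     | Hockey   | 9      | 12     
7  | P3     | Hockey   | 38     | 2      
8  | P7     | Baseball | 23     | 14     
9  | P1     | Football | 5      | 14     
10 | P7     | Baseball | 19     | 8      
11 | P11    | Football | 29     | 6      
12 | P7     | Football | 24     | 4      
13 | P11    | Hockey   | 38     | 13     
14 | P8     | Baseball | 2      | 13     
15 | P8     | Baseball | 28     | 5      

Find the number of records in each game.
SELECT game, COUNT(*) as count
FROM scores
GROUP BY game

Result:
  Baseball: 5
  Football: 5
  Hockey: 5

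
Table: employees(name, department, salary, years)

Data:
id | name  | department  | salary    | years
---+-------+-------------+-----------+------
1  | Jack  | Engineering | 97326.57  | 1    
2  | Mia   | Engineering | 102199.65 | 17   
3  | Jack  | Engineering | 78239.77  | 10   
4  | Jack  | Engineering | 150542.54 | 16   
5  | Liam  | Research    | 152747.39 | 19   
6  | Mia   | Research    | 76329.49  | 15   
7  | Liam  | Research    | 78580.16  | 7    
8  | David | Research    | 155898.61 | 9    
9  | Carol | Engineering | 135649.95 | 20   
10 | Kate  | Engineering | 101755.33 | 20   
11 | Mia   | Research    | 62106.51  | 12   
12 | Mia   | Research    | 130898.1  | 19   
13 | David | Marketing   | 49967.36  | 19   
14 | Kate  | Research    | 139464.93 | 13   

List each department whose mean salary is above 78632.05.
SELECT department, AVG(salary)
FROM employees
GROUP BY department
HAVING AVG(salary) > 78632.05

Result:
  Engineering: avg=110952.30
  Research: avg=113717.88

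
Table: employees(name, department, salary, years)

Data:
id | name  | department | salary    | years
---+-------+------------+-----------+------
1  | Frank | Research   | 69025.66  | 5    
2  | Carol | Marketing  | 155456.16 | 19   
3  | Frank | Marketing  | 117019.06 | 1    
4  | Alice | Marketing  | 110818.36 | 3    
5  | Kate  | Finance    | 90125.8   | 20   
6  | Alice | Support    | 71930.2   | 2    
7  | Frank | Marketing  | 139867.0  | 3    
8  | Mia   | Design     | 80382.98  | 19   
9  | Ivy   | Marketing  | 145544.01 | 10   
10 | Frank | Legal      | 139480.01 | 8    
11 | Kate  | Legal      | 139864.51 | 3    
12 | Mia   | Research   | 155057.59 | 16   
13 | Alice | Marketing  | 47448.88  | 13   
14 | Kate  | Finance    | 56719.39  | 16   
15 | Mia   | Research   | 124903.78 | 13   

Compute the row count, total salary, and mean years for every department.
SELECT department,
       COUNT(*) as cnt,
       SUM(salary) as total_salary,
       AVG(years) as avg_years
FROM employees
GROUP BY department

Result:
  Design: 1 records, 80382.98 total salary, 19.00 avg years
  Finance: 2 records, 146845.19 total salary, 18.00 avg years
  Legal: 2 records, 279344.52 total salary, 5.50 avg years
  Marketing: 6 records, 716153.47 total salary, 8.17 avg years
  Research: 3 records, 348987.03 total salary, 11.33 avg years
  Support: 1 records, 71930.20 total salary, 2.00 avg years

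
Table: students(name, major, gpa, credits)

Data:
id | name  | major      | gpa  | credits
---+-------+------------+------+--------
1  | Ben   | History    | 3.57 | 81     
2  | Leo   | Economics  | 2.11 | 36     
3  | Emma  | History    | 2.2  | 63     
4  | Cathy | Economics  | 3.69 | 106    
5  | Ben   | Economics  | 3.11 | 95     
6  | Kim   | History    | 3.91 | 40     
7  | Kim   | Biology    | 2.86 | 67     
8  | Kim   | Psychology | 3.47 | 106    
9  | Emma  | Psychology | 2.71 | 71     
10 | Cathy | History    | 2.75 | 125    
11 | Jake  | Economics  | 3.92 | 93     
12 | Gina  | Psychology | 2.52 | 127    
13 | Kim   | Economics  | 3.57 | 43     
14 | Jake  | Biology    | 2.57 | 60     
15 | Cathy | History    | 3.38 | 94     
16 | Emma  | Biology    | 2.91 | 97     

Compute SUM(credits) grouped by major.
SELECT major, SUM(credits) as result
FROM students
GROUP BY major

Result:
  Biology: 224
  Economics: 373
  History: 403
  Psychology: 304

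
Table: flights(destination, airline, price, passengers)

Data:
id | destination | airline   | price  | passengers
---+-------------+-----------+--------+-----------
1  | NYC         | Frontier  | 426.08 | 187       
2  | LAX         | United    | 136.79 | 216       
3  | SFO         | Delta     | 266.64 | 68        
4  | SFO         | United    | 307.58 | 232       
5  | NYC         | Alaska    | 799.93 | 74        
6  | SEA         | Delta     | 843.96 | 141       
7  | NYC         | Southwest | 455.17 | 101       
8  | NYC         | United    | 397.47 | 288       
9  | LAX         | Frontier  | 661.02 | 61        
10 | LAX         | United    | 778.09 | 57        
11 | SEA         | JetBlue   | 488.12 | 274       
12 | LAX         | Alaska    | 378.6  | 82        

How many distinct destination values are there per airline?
SELECT airline, COUNT(DISTINCT destination)
FROM flights
GROUP BY airline

Result:
  Alaska: 2 distinct
  Delta: 2 distinct
  Frontier: 2 distinct
  JetBlue: 1 distinct
  Southwest: 1 distinct
  United: 3 distinct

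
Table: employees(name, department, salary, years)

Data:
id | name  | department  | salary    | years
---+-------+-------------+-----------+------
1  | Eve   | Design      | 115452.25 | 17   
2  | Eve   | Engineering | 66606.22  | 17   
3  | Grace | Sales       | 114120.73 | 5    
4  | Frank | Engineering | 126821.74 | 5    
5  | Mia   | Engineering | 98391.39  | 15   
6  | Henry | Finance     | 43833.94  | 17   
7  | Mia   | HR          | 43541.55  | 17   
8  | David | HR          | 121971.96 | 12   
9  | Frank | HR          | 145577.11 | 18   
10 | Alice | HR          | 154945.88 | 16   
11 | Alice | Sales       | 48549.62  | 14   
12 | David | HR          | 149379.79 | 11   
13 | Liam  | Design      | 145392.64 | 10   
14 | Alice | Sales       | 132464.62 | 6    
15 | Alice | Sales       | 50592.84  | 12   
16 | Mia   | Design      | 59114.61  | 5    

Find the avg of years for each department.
SELECT department, AVG(years) as result
FROM employees
GROUP BY department

Result:
  Design: 10.67
  Engineering: 12.33
  Finance: 17.00
  HR: 14.80
  Sales: 9.25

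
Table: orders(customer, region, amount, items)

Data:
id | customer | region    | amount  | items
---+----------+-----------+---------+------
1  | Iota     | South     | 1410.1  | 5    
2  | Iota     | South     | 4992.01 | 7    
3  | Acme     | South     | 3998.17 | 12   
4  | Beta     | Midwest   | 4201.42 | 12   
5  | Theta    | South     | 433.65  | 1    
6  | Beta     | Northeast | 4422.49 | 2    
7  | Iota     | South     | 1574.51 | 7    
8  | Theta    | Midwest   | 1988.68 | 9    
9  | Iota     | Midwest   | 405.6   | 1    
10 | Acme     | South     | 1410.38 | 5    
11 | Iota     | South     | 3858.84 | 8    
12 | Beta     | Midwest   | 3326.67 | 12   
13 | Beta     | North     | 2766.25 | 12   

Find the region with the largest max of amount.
SELECT region, MAX(amount) as val
FROM orders
GROUP BY region
ORDER BY val DESC
LIMIT 1

Result: South with max(amount) = 4992.01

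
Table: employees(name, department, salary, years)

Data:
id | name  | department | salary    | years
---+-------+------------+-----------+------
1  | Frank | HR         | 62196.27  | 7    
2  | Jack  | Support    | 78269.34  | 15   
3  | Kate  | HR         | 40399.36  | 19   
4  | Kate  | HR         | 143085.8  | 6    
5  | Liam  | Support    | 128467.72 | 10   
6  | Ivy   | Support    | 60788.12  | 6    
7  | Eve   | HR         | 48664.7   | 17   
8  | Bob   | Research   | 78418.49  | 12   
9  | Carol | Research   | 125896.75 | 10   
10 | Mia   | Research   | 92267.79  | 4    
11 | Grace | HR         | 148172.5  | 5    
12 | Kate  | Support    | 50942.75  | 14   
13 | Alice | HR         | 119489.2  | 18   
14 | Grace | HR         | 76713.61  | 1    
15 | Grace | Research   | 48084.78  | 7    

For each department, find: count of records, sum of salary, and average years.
SELECT department,
       COUNT(*) as cnt,
       SUM(salary) as total_salary,
       AVG(years) as avg_years
FROM employees
GROUP BY department

Result:
  HR: 7 records, 638721.44 total salary, 10.43 avg years
  Research: 4 records, 344667.81 total salary, 8.25 avg years
  Support: 4 records, 318467.93 total salary, 11.25 avg years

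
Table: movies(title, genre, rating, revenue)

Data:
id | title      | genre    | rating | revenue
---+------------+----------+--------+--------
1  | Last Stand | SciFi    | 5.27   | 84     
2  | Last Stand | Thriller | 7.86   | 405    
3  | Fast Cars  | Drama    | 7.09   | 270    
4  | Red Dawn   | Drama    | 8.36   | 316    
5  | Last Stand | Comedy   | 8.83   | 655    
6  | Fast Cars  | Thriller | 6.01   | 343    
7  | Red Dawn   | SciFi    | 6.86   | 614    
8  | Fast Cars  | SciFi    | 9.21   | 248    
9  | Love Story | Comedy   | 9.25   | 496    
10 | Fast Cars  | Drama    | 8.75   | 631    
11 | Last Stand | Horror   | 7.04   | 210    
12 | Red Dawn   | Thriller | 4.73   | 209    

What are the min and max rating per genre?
SELECT genre, MIN(rating), MAX(rating)
FROM movies
GROUP BY genre

Result:
  Comedy: min=8.83, max=9.25
  Drama: min=7.09, max=8.75
  Horror: min=7.04, max=7.04
  SciFi: min=5.27, max=9.21
  Thriller: min=4.73, max=7.86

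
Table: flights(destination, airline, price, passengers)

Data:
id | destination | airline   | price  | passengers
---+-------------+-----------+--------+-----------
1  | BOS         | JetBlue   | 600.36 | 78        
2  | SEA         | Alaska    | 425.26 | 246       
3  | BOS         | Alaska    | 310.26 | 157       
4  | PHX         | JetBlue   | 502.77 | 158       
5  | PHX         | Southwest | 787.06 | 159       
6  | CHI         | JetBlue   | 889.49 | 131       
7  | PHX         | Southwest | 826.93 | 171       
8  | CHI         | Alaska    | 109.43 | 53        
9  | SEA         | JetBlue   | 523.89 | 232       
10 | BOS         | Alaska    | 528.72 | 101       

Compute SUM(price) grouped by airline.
SELECT airline, SUM(price) as result
FROM flights
GROUP BY airline

Result:
  Alaska: 1373.67
  JetBlue: 2516.51
  Southwest: 1613.99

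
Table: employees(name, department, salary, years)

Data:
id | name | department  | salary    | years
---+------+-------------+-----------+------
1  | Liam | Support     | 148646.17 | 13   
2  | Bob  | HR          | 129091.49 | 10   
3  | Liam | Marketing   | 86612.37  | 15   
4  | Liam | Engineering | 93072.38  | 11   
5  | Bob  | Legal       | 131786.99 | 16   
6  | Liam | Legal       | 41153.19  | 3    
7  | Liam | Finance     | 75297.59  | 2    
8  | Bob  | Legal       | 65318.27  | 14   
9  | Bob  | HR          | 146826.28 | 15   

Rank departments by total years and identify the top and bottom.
SELECT department, SUM(years)
FROM employees
GROUP BY department
ORDER BY SUM(years)

All groups:
  Finance: 2
  Engineering: 11
  Support: 13
  Marketing: 15
  HR: 25
  Legal: 33

Highest: Legal (33)
Lowest: Finance (2)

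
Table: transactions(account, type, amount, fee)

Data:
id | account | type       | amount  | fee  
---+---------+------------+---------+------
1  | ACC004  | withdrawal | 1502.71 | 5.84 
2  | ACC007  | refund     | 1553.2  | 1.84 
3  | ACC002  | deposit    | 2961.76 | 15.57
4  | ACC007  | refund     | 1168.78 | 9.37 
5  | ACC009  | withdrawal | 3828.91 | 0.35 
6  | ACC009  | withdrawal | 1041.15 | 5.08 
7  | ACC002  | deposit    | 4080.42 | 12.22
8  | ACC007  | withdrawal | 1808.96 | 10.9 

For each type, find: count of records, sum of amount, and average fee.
SELECT type,
       COUNT(*) as cnt,
       SUM(amount) as total_amount,
       AVG(fee) as avg_fee
FROM transactions
GROUP BY type

Result:
  deposit: 2 records, 7042.18 total amount, 13.90 avg fee
  refund: 2 records, 2721.98 total amount, 5.61 avg fee
  withdrawal: 4 records, 8181.73 total amount, 5.54 avg fee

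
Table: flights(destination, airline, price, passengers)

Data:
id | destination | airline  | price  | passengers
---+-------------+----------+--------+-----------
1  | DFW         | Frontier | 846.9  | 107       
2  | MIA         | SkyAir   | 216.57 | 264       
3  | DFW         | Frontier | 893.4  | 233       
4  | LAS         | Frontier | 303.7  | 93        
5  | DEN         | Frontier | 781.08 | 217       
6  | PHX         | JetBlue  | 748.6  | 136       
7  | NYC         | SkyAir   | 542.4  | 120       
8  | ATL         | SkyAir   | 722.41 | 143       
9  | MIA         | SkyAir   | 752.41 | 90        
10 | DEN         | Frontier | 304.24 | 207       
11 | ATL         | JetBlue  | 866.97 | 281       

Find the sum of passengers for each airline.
SELECT airline, SUM(passengers) as result
FROM flights
GROUP BY airline

Result:
  Frontier: 857
  JetBlue: 417
  SkyAir: 617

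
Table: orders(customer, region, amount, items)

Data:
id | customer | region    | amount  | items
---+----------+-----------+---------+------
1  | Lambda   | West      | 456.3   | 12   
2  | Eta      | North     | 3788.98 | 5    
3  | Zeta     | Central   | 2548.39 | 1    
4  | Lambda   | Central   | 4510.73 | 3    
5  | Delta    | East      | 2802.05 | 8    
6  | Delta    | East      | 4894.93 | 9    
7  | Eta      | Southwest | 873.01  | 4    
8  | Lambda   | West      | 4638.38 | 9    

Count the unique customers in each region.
SELECT region, COUNT(DISTINCT customer)
FROM orders
GROUP BY region

Result:
  Central: 2 distinct
  East: 1 distinct
  North: 1 distinct
  Southwest: 1 distinct
  West: 1 distinct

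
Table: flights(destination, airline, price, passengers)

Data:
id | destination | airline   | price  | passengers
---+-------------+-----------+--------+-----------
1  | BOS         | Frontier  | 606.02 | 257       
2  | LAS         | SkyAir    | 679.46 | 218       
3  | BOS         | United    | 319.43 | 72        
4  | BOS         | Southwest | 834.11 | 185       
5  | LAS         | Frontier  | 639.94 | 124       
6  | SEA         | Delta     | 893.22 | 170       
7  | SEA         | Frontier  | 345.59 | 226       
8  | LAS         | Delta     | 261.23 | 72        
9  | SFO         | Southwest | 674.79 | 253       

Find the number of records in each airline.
SELECT airline, COUNT(*) as count
FROM flights
GROUP BY airline

Result:
  Delta: 2
  Frontier: 3
  SkyAir: 1
  Southwest: 2
  United: 1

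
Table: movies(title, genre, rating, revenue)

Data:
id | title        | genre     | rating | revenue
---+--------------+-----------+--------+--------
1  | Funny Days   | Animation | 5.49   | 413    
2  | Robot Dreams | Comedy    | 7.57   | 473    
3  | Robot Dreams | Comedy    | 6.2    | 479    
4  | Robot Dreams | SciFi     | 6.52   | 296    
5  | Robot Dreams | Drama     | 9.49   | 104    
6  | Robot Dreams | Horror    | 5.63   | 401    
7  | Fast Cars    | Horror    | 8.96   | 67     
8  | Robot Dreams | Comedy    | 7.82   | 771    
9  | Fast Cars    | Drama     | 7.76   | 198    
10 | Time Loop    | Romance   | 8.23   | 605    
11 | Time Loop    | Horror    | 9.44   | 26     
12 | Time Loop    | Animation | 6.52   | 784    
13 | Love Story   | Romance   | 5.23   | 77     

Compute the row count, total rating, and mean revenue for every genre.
SELECT genre,
       COUNT(*) as cnt,
       SUM(rating) as total_rating,
       AVG(revenue) as avg_revenue
FROM movies
GROUP BY genre

Result:
  Animation: 2 records, 12.01 total rating, 598.50 avg revenue
  Comedy: 3 records, 21.59 total rating, 574.33 avg revenue
  Drama: 2 records, 17.25 total rating, 151.00 avg revenue
  Horror: 3 records, 24.03 total rating, 164.67 avg revenue
  Romance: 2 records, 13.46 total rating, 341.00 avg revenue
  SciFi: 1 records, 6.52 total rating, 296.00 avg revenue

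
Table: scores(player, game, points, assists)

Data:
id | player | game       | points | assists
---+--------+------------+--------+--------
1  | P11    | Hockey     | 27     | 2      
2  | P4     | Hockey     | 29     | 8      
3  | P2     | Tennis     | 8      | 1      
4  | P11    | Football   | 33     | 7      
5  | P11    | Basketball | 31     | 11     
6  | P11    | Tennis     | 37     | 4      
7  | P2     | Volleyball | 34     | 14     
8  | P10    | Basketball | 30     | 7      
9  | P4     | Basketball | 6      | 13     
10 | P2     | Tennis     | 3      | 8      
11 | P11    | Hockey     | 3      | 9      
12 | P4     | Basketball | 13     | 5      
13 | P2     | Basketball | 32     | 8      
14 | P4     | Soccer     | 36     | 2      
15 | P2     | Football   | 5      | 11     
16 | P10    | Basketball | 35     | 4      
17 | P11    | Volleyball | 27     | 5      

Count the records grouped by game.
SELECT game, COUNT(*) as count
FROM scores
GROUP BY game

Result:
  Basketball: 6
  Football: 2
  Hockey: 3
  Soccer: 1
  Tennis: 3
  Volleyball: 2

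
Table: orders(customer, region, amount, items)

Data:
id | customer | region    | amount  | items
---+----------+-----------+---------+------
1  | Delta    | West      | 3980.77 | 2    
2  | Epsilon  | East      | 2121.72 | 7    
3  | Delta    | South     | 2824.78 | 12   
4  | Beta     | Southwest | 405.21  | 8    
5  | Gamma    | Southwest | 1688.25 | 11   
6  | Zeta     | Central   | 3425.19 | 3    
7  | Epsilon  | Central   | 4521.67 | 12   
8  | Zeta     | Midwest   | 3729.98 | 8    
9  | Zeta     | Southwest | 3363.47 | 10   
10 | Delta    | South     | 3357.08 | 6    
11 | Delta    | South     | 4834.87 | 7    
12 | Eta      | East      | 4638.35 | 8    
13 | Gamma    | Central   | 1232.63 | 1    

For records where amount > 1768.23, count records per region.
SELECT region, COUNT(*)
FROM orders
WHERE amount > 1768.23
GROUP BY region

Note: WHERE filters rows before grouping.

Result:
  Central: 2
  East: 2
  Midwest: 1
  South: 3
  Southwest: 1
  West: 1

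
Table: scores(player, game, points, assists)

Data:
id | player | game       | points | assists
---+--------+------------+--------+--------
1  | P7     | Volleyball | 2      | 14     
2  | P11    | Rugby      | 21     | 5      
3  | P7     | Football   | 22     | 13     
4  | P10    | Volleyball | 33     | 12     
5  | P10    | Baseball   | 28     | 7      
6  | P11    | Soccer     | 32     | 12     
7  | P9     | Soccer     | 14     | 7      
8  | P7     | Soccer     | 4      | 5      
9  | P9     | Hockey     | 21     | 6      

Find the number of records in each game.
SELECT game, COUNT(*) as count
FROM scores
GROUP BY game

Result:
  Baseball: 1
  Football: 1
  Hockey: 1
  Rugby: 1
  Soccer: 3
  Volleyball: 2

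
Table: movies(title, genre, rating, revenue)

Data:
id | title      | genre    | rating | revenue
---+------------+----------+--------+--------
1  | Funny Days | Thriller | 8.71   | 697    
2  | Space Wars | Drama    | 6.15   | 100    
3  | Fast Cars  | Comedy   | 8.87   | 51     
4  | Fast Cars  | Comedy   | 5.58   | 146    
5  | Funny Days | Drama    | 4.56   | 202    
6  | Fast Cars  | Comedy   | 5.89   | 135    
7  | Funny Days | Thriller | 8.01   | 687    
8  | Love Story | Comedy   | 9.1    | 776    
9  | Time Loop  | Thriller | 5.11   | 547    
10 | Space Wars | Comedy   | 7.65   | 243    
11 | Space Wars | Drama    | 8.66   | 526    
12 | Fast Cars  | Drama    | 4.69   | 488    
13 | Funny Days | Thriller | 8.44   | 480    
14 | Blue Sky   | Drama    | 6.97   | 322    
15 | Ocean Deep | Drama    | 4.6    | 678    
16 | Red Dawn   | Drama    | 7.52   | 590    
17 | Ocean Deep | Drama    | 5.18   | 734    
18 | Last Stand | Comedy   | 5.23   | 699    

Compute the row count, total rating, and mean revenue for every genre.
SELECT genre,
       COUNT(*) as cnt,
       SUM(rating) as total_rating,
       AVG(revenue) as avg_revenue
FROM movies
GROUP BY genre

Result:
  Comedy: 6 records, 42.32 total rating, 341.67 avg revenue
  Drama: 8 records, 48.33 total rating, 455.00 avg revenue
  Thriller: 4 records, 30.27 total rating, 602.75 avg revenue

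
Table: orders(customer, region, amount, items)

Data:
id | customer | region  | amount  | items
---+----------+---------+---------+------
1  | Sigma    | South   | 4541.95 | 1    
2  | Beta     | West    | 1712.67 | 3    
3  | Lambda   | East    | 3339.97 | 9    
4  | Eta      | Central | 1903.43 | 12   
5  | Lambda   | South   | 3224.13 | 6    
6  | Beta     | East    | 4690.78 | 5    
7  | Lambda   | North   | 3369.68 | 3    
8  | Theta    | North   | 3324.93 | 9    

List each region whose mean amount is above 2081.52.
SELECT region, AVG(amount)
FROM orders
GROUP BY region
HAVING AVG(amount) > 2081.52

Result:
  East: avg=4015.38
  North: avg=3347.31
  South: avg=3883.04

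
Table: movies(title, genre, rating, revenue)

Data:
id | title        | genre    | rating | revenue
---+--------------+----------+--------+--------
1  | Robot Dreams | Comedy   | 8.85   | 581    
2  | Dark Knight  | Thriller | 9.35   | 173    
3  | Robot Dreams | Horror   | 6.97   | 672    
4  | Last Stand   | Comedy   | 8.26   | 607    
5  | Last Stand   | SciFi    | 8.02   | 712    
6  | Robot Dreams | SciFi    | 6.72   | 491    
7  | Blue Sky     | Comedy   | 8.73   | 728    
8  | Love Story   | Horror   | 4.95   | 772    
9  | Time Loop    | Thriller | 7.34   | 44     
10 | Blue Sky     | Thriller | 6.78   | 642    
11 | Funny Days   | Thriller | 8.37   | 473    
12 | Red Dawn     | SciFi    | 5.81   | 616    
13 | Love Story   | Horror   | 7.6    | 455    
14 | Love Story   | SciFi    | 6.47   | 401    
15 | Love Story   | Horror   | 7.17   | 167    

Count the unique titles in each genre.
SELECT genre, COUNT(DISTINCT title)
FROM movies
GROUP BY genre

Result:
  Comedy: 3 distinct
  Horror: 2 distinct
  SciFi: 4 distinct
  Thriller: 4 distinct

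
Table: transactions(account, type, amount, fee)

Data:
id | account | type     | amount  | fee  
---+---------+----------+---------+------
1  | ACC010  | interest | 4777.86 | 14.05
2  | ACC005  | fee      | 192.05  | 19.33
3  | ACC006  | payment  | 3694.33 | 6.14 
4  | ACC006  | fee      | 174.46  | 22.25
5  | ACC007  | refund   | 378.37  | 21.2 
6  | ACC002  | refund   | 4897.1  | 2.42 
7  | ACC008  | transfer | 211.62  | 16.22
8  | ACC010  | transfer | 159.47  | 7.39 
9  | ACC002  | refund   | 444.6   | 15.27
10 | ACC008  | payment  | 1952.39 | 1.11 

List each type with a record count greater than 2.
SELECT type, COUNT(*) as cnt
FROM transactions
GROUP BY type
HAVING COUNT(*) > 2

Result:
  refund: 3

Note: HAVING filters groups after aggregation, WHERE filters rows before.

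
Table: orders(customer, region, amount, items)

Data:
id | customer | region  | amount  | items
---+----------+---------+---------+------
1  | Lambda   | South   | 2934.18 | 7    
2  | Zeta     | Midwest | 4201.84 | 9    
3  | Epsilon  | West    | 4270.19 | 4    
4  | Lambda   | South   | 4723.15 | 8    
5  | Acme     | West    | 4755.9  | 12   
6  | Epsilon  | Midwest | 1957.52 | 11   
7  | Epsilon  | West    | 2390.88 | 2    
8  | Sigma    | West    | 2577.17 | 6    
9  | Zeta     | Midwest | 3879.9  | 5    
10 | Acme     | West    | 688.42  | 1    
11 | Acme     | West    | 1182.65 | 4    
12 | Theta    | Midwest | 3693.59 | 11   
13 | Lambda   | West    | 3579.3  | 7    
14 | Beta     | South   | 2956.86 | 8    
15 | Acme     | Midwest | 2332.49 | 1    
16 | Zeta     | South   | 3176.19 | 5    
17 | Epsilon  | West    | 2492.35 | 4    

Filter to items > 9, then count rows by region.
SELECT region, COUNT(*)
FROM orders
WHERE items > 9
GROUP BY region

Note: WHERE filters rows before grouping.

Result:
  Midwest: 2
  West: 1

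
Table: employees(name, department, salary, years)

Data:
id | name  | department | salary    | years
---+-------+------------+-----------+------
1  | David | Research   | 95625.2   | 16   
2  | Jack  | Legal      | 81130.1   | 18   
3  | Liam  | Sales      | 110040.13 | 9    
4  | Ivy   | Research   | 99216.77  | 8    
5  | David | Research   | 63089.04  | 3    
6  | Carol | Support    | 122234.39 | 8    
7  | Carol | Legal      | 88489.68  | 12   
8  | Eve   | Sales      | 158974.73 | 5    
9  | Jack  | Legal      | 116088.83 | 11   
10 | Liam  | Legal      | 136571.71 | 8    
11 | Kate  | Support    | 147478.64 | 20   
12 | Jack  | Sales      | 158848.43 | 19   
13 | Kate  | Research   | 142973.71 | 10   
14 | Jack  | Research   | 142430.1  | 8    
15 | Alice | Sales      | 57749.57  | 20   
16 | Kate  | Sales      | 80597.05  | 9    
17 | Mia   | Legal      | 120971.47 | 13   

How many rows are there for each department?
SELECT department, COUNT(*) as count
FROM employees
GROUP BY department

Result:
  Legal: 5
  Research: 5
  Sales: 5
  Support: 2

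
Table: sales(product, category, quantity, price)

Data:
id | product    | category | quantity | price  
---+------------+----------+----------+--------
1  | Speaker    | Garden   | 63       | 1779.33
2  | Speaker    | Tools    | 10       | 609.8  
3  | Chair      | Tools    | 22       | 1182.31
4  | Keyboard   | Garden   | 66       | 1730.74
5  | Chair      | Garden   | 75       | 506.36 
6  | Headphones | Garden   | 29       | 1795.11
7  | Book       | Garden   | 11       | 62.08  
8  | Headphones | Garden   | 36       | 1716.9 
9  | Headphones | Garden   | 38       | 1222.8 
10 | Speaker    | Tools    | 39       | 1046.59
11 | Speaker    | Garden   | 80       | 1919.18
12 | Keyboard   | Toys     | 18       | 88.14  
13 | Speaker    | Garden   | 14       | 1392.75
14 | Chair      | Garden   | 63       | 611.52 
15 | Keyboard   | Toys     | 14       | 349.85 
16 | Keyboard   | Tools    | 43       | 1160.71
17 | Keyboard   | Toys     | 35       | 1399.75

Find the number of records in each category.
SELECT category, COUNT(*) as count
FROM sales
GROUP BY category

Result:
  Garden: 10
  Tools: 4
  Toys: 3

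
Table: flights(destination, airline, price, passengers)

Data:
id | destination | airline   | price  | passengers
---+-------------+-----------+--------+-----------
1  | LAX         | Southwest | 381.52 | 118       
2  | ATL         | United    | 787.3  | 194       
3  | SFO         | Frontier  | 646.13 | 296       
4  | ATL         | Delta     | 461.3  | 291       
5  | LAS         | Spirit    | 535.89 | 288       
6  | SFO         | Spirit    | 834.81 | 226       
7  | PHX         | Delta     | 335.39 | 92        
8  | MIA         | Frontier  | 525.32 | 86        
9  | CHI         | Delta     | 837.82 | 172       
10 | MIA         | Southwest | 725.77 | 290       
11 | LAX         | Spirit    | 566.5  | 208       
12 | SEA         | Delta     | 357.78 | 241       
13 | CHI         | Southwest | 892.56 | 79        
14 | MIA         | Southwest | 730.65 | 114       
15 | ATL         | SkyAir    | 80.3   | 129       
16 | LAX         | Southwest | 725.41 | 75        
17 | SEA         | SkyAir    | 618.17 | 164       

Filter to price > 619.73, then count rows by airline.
SELECT airline, COUNT(*)
FROM flights
WHERE price > 619.73
GROUP BY airline

Note: WHERE filters rows before grouping.

Result:
  Delta: 1
  Frontier: 1
  Southwest: 4
  Spirit: 1
  United: 1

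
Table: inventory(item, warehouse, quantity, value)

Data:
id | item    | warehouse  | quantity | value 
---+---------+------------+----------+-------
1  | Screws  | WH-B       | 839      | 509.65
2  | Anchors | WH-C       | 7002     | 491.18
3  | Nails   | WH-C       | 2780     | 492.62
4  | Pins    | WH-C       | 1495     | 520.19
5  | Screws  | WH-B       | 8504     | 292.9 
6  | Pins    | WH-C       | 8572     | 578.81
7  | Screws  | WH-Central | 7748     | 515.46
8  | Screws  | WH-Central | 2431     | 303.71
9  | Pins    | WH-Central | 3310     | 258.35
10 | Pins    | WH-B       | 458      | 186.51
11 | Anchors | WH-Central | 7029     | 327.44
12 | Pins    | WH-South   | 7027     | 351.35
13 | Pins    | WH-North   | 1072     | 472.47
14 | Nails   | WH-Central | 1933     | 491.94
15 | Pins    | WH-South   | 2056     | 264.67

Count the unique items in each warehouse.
SELECT warehouse, COUNT(DISTINCT item)
FROM inventory
GROUP BY warehouse

Result:
  WH-B: 2 distinct
  WH-C: 3 distinct
  WH-Central: 4 distinct
  WH-North: 1 distinct
  WH-South: 1 distinct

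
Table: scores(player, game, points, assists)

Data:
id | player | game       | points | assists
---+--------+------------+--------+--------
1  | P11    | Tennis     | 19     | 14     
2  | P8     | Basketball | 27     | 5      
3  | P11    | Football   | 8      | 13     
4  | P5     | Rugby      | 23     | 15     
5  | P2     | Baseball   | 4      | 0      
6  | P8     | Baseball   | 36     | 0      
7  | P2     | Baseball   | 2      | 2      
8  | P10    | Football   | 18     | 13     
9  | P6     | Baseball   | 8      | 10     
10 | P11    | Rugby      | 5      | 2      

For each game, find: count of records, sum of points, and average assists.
SELECT game,
       COUNT(*) as cnt,
       SUM(points) as total_points,
       AVG(assists) as avg_assists
FROM scores
GROUP BY game

Result:
  Baseball: 4 records, 50 total points, 3.00 avg assists
  Basketball: 1 records, 27 total points, 5.00 avg assists
  Football: 2 records, 26 total points, 13.00 avg assists
  Rugby: 2 records, 28 total points, 8.50 avg assists
  Tennis: 1 records, 19 total points, 14.00 avg assists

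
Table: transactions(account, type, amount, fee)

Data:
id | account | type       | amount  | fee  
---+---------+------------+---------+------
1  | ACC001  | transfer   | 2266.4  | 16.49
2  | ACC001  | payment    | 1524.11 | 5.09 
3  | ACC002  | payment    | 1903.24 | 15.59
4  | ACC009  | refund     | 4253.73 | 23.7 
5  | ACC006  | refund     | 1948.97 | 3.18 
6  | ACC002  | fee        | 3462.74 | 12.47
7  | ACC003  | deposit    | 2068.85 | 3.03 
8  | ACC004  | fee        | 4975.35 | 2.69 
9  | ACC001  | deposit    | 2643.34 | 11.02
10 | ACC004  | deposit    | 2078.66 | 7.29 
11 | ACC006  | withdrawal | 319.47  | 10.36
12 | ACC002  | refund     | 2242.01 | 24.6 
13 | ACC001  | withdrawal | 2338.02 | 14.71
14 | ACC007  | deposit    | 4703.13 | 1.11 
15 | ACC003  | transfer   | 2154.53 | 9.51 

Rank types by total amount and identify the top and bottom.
SELECT type, SUM(amount)
FROM transactions
GROUP BY type
ORDER BY SUM(amount)

All groups:
  withdrawal: 2657.49
  payment: 3427.35
  transfer: 4420.93
  fee: 8438.09
  refund: 8444.71
  deposit: 11493.98

Highest: deposit (11493.98)
Lowest: withdrawal (2657.49)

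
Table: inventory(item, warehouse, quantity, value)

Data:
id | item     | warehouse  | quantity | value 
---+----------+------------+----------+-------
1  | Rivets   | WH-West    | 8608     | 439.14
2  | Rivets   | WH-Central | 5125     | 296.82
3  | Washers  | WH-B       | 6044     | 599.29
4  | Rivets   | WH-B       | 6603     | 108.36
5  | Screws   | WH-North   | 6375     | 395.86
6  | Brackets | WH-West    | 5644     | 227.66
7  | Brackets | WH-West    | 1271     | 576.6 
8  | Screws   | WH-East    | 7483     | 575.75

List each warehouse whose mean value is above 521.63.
SELECT warehouse, AVG(value)
FROM inventory
GROUP BY warehouse
HAVING AVG(value) > 521.63

Result:
  WH-East: avg=575.75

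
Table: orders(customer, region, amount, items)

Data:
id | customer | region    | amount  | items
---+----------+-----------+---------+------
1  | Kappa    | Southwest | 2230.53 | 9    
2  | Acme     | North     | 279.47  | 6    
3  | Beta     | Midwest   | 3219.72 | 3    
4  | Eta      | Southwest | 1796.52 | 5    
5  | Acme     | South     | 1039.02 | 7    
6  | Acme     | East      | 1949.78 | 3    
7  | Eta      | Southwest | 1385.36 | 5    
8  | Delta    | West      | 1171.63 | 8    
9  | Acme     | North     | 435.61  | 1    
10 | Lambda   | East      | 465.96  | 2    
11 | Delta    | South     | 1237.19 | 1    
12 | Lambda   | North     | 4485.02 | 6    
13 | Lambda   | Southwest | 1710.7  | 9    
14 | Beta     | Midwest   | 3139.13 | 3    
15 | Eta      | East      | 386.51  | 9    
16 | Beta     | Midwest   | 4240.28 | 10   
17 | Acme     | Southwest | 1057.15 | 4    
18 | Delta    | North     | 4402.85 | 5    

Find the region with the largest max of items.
SELECT region, MAX(items) as val
FROM orders
GROUP BY region
ORDER BY val DESC
LIMIT 1

Result: Midwest with max(items) = 10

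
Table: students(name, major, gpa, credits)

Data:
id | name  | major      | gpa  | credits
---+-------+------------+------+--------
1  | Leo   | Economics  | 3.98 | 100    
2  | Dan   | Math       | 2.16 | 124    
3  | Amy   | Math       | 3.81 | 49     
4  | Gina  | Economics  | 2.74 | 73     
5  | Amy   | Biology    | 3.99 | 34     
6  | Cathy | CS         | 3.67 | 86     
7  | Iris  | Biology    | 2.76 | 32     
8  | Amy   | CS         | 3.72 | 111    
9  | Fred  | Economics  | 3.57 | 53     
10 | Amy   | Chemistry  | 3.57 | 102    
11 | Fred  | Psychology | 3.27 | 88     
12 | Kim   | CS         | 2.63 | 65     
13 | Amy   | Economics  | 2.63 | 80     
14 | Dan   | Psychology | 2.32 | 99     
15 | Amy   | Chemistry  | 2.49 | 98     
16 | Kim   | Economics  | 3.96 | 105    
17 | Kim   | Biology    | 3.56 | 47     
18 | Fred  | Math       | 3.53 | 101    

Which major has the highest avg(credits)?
SELECT major, AVG(credits) as val
FROM students
GROUP BY major
ORDER BY val DESC
LIMIT 1

Result: Chemistry with avg(credits) = 100.00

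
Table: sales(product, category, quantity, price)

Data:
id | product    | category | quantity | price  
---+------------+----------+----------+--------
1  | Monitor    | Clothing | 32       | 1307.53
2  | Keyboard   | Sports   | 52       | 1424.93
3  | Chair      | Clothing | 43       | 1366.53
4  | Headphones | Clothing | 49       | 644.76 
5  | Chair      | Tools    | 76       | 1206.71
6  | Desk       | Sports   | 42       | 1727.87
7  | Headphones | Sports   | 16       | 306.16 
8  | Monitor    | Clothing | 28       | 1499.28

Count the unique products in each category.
SELECT category, COUNT(DISTINCT product)
FROM sales
GROUP BY category

Result:
  Clothing: 3 distinct
  Sports: 3 distinct
  Tools: 1 distinct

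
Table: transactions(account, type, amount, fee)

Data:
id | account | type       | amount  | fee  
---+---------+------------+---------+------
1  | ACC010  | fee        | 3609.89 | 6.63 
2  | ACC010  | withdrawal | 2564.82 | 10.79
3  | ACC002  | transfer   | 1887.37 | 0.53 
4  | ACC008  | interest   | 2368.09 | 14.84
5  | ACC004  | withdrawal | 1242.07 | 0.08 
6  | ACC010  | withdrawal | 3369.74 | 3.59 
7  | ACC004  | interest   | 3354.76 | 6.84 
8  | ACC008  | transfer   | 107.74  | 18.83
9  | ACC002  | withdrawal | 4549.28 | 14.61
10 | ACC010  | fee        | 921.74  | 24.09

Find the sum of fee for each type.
SELECT type, SUM(fee) as result
FROM transactions
GROUP BY type

Result:
  fee: 30.72
  interest: 21.68
  transfer: 19.36
  withdrawal: 29.07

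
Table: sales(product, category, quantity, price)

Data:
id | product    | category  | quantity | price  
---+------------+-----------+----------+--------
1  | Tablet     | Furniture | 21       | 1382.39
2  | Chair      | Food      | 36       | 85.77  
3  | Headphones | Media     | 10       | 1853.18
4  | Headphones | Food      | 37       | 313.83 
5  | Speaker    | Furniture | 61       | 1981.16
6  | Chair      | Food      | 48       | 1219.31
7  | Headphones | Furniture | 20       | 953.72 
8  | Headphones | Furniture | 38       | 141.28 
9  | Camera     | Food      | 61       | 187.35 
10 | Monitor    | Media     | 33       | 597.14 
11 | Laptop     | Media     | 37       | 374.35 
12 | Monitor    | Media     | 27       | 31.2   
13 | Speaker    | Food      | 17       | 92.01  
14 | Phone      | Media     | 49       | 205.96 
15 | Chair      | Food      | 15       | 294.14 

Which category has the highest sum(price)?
SELECT category, SUM(price) as val
FROM sales
GROUP BY category
ORDER BY val DESC
LIMIT 1

Result: Furniture with sum(price) = 4458.55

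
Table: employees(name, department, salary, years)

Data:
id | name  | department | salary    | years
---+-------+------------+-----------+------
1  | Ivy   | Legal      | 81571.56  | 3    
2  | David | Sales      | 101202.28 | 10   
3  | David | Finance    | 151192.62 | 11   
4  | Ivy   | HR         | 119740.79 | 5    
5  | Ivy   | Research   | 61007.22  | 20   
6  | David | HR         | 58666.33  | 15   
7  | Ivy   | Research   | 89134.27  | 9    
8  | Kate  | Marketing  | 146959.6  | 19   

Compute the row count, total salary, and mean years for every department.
SELECT department,
       COUNT(*) as cnt,
       SUM(salary) as total_salary,
       AVG(years) as avg_years
FROM employees
GROUP BY department

Result:
  Finance: 1 records, 151192.62 total salary, 11.00 avg years
  HR: 2 records, 178407.12 total salary, 10.00 avg years
  Legal: 1 records, 81571.56 total salary, 3.00 avg years
  Marketing: 1 records, 146959.60 total salary, 19.00 avg years
  Research: 2 records, 150141.49 total salary, 14.50 avg years
  Sales: 1 records, 101202.28 total salary, 10.00 avg years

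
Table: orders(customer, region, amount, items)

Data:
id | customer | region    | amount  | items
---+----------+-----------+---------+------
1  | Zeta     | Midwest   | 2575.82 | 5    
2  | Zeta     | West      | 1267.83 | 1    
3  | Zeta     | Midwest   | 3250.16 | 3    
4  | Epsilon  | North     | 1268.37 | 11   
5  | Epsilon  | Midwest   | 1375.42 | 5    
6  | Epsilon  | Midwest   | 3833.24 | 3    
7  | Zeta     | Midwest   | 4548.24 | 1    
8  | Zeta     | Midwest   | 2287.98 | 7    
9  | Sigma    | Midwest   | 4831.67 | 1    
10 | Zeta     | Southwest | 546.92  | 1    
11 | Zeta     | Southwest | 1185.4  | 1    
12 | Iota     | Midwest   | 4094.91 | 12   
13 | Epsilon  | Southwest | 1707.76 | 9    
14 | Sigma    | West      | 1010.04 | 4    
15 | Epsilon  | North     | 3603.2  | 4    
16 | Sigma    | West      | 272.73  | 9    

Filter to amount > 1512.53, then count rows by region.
SELECT region, COUNT(*)
FROM orders
WHERE amount > 1512.53
GROUP BY region

Note: WHERE filters rows before grouping.

Result:
  Midwest: 7
  North: 1
  Southwest: 1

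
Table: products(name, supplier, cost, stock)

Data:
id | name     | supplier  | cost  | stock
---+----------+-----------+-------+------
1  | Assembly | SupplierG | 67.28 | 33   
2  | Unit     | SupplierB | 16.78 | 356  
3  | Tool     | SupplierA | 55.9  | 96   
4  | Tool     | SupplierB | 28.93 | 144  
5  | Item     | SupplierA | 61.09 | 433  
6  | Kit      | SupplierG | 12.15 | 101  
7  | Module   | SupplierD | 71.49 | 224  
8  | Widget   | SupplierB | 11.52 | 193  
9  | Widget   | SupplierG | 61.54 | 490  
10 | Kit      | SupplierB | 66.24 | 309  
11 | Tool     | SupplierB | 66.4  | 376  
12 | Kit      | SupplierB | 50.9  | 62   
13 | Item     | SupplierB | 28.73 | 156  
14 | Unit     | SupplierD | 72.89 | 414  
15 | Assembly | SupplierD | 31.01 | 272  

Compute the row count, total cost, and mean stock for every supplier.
SELECT supplier,
       COUNT(*) as cnt,
       SUM(cost) as total_cost,
       AVG(stock) as avg_stock
FROM products
GROUP BY supplier

Result:
  SupplierA: 2 records, 116.99 total cost, 264.50 avg stock
  SupplierB: 7 records, 269.50 total cost, 228.00 avg stock
  SupplierD: 3 records, 175.39 total cost, 303.33 avg stock
  SupplierG: 3 records, 140.97 total cost, 208.00 avg stock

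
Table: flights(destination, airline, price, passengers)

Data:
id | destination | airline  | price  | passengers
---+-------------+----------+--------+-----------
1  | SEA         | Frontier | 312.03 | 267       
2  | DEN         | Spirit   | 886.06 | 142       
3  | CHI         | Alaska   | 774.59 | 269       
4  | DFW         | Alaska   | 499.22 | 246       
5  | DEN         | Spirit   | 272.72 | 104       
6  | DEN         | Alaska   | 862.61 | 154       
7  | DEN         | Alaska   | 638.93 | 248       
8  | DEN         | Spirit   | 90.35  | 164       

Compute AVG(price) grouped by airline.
SELECT airline, AVG(price) as result
FROM flights
GROUP BY airline

Result:
  Alaska: 693.84
  Frontier: 312.03
  Spirit: 416.38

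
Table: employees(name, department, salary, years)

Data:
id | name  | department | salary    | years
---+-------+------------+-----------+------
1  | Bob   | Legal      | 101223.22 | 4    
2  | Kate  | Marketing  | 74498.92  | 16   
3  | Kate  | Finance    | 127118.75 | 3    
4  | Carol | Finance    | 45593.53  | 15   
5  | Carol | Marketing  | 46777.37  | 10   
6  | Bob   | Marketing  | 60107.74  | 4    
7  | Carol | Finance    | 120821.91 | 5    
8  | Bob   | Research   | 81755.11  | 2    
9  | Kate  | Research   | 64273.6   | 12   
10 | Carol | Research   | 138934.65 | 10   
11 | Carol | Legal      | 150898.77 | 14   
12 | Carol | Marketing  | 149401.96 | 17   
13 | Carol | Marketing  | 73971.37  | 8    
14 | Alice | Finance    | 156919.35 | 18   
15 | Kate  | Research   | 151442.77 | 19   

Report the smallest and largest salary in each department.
SELECT department, MIN(salary), MAX(salary)
FROM employees
GROUP BY department

Result:
  Finance: min=45593.53, max=156919.35
  Legal: min=101223.22, max=150898.77
  Marketing: min=46777.37, max=149401.96
  Research: min=64273.60, max=151442.77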